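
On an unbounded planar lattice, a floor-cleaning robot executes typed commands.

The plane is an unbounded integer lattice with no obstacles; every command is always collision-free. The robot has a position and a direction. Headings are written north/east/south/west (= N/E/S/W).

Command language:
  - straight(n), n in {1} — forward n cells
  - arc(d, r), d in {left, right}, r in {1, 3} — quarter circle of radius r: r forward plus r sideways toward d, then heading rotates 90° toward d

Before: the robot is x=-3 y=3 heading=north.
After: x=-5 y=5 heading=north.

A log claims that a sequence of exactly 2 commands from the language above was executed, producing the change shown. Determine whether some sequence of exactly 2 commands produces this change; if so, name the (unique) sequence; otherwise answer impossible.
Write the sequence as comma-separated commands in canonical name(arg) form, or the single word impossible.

key: heading stays N — rotations cancel among the 2 commands
start: x=-3 y=3 heading=north
t=1 arc(left, 1) ⇒ x=-4 y=4 heading=west
t=2 arc(right, 1) ⇒ x=-5 y=5 heading=north
uniquely the one of 25 2-step routes that fits.

arc(left, 1), arc(right, 1)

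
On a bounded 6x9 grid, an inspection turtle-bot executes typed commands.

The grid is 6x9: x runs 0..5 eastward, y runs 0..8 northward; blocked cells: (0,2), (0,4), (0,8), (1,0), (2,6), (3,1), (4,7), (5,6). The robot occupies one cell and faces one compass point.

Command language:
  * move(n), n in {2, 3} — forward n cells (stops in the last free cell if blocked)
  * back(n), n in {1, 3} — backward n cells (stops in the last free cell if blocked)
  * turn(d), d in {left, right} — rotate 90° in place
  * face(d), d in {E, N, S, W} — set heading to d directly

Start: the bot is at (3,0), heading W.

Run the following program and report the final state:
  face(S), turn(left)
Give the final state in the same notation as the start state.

at (3,0), heading E

t0: at (3,0), heading W
1. face(S) → at (3,0), heading S
2. turn(left) → at (3,0), heading E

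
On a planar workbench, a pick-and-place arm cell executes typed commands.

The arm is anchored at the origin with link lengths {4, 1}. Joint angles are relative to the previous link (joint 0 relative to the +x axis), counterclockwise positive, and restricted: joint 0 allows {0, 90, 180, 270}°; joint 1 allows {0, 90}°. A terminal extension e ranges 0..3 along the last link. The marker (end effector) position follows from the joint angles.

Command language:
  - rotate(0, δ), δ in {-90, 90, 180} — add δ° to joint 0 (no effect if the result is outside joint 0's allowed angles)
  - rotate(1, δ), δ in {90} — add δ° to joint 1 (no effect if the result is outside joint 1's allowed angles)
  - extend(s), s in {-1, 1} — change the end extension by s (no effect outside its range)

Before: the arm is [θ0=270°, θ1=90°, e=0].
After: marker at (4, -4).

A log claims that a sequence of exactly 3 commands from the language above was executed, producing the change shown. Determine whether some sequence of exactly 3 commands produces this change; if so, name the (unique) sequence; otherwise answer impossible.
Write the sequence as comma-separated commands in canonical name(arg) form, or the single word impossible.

begin: [θ0=270°, θ1=90°, e=0]
[1] after extend(1): [θ0=270°, θ1=90°, e=1]
[2] after extend(1): [θ0=270°, θ1=90°, e=2]
[3] after extend(1): [θ0=270°, θ1=90°, e=3]
uniquely the one of 216 3-step routes that fits.

extend(1), extend(1), extend(1)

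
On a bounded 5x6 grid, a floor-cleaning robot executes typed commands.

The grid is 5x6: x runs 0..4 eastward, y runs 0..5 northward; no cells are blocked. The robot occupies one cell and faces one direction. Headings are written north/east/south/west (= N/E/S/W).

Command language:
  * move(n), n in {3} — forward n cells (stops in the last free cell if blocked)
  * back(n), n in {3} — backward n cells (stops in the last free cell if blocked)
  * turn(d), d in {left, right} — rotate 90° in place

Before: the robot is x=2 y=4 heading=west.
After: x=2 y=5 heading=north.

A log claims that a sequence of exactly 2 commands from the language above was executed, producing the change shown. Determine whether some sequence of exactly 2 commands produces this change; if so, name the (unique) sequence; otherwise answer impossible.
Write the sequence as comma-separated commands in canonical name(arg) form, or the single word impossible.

key: order matters: swapping turn(right) and move(3) lands elsewhere
start: x=2 y=4 heading=west
[1] after turn(right): x=2 y=4 heading=north
[2] after move(3): x=2 y=5 heading=north
no rival 2-sequence matches.

turn(right), move(3)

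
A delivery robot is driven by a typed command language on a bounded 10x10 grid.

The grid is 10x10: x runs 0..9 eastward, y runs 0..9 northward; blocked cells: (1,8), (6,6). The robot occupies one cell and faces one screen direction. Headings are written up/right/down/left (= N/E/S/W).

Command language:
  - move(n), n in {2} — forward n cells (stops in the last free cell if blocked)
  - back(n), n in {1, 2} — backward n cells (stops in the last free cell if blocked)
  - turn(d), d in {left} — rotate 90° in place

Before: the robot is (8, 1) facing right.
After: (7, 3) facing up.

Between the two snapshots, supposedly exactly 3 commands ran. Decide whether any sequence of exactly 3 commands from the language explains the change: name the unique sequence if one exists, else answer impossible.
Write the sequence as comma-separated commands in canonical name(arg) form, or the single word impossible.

key: cell and facing (now N) both changed — the 3 commands mix motion and turning
begin: (8, 1) facing right
t=1 back(1) ⇒ (7, 1) facing right
t=2 turn(left) ⇒ (7, 1) facing up
t=3 move(2) ⇒ (7, 3) facing up
uniquely the one of 64 3-step routes that fits.

back(1), turn(left), move(2)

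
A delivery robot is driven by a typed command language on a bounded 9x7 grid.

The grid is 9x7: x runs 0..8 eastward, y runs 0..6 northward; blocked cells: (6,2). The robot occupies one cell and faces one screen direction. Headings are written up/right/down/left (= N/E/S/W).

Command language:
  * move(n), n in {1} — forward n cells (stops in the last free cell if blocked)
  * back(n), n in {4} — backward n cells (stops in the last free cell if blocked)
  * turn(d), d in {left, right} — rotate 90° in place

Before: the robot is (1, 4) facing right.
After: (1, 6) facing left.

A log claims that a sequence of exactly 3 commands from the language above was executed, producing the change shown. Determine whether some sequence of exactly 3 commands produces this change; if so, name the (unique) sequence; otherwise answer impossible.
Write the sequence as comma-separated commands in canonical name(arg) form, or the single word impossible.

key: back(4) runs into the grid edge before its full distance
from: (1, 4) facing right
[1] after turn(right): (1, 4) facing down
[2] after back(4): (1, 6) facing down
[3] after turn(right): (1, 6) facing left
uniquely the one of 64 3-step routes that fits.

turn(right), back(4), turn(right)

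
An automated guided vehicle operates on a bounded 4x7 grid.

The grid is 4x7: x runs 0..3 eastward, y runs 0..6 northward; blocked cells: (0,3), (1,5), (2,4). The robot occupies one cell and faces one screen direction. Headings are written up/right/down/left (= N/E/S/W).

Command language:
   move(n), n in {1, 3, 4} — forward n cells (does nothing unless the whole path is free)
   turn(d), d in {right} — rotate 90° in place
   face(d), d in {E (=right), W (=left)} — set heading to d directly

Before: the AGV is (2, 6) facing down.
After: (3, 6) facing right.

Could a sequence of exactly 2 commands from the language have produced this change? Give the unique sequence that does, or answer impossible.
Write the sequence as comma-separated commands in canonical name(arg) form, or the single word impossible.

key: cell and facing (now E) both changed — the 2 commands mix motion and turning
t0: (2, 6) facing down
1. face(E) → (2, 6) facing right
2. move(1) → (3, 6) facing right
no other 2-command option fits: unique.

face(E), move(1)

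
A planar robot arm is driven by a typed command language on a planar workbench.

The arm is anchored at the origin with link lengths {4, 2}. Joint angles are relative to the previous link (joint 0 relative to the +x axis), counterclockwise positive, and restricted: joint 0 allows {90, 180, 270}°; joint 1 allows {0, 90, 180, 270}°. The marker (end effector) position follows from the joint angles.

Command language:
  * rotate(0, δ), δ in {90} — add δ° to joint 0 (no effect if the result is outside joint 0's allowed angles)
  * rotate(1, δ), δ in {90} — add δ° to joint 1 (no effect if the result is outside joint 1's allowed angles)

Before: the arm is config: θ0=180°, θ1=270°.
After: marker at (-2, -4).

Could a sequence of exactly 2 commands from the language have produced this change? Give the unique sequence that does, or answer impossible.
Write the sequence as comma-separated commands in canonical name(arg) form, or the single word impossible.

rotate(0, 90), rotate(0, 90)

t0: config: θ0=180°, θ1=270°
t=1 rotate(0, 90) ⇒ config: θ0=270°, θ1=270°
t=2 rotate(0, 90) ⇒ config: θ0=270°, θ1=270°
no other 2-command option fits: unique.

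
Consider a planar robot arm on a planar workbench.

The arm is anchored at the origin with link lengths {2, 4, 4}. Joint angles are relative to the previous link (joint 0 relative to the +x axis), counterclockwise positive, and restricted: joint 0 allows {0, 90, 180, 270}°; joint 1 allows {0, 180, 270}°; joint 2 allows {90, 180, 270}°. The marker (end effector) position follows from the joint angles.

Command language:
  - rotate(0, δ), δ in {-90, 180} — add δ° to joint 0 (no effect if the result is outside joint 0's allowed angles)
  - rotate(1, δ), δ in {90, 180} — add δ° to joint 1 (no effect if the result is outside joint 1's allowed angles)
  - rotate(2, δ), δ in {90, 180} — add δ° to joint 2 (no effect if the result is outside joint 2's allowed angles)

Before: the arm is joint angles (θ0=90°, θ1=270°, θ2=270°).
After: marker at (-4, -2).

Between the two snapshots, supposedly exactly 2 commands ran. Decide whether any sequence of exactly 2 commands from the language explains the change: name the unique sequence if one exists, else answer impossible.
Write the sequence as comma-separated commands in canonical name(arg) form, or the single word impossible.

rotate(1, 90), rotate(1, 180)

key: order matters: swapping rotate(1, 90) and rotate(1, 180) lands elsewhere
from: joint angles (θ0=90°, θ1=270°, θ2=270°)
1. rotate(1, 90) → joint angles (θ0=90°, θ1=0°, θ2=270°)
2. rotate(1, 180) → joint angles (θ0=90°, θ1=180°, θ2=270°)
all 36 alternatives checked — unique.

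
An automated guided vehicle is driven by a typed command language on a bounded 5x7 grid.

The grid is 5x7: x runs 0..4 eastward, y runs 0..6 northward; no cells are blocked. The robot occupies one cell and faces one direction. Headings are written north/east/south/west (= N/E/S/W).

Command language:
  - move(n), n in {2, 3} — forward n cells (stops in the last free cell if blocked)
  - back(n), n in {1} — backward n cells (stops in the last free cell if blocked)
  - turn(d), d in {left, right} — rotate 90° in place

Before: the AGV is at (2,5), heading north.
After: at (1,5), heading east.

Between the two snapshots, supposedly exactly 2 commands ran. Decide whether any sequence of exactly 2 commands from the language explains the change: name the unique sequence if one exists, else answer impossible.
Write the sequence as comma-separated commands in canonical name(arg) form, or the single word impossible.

turn(right), back(1)

key: running back(1) before turn(right) would end elsewhere — order is forced
from: at (2,5), heading north
1. turn(right) → at (2,5), heading east
2. back(1) → at (1,5), heading east
uniquely the one of 25 2-step routes that fits.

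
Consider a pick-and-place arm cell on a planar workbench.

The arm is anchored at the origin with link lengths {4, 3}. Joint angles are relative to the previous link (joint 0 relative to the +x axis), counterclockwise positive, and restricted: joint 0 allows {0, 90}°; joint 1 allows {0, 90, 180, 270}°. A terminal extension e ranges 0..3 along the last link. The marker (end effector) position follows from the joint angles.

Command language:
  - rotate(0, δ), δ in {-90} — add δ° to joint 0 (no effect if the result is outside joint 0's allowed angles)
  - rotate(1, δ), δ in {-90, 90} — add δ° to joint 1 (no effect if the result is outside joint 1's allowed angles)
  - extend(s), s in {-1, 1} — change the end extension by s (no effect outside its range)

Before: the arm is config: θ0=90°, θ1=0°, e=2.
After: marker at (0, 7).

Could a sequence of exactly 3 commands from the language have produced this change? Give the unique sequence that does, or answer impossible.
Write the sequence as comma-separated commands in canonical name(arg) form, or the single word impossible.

start: config: θ0=90°, θ1=0°, e=2
step 1 (extend(-1)): config: θ0=90°, θ1=0°, e=1
step 2 (extend(-1)): config: θ0=90°, θ1=0°, e=0
step 3 (extend(-1)): config: θ0=90°, θ1=0°, e=0
all 125 alternatives checked — unique.

extend(-1), extend(-1), extend(-1)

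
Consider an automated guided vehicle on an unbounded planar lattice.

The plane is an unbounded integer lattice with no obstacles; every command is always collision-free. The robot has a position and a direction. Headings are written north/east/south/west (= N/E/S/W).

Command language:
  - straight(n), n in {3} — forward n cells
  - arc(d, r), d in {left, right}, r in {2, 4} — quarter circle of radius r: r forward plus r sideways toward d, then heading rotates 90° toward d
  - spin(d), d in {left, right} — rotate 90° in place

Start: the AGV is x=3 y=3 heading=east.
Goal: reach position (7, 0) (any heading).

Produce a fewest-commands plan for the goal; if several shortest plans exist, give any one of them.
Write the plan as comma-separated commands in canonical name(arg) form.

start: x=3 y=3 heading=east
step 1 (spin(right)): x=3 y=3 heading=south
step 2 (straight(3)): x=3 y=0 heading=south
step 3 (arc(left, 2)): x=5 y=-2 heading=east
step 4 (arc(left, 2)): x=7 y=0 heading=north
nothing shorter than 4 reaches the goal.

spin(right), straight(3), arc(left, 2), arc(left, 2)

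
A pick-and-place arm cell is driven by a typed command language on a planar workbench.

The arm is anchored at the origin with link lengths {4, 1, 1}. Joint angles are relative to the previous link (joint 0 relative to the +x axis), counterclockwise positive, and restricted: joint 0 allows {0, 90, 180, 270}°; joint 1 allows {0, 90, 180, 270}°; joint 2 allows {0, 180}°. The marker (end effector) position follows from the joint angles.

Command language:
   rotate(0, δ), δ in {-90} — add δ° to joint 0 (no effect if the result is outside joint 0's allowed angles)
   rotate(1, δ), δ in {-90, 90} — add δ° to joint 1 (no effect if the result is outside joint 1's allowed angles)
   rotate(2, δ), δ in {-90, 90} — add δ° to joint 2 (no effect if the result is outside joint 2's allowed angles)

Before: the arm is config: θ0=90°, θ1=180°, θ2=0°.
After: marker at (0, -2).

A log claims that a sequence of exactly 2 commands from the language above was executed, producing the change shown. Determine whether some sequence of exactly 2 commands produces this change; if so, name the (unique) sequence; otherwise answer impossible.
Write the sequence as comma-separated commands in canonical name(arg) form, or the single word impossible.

rotate(0, -90), rotate(0, -90)

initial: config: θ0=90°, θ1=180°, θ2=0°
step 1 (rotate(0, -90)): config: θ0=0°, θ1=180°, θ2=0°
step 2 (rotate(0, -90)): config: θ0=270°, θ1=180°, θ2=0°
uniquely the one of 25 2-step routes that fits.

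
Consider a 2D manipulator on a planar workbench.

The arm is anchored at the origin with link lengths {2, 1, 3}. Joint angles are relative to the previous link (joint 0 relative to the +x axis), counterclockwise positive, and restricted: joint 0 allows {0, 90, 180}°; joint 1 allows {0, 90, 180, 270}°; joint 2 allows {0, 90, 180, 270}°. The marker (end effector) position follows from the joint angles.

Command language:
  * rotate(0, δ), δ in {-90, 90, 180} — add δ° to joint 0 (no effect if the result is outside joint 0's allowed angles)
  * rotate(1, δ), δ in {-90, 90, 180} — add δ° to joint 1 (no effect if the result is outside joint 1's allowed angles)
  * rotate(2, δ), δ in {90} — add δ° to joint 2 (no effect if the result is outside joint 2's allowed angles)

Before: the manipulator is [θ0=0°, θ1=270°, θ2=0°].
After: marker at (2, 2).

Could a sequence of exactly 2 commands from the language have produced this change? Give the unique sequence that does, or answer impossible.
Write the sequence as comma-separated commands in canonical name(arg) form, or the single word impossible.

rotate(2, 90), rotate(2, 90)

initial: [θ0=0°, θ1=270°, θ2=0°]
1. rotate(2, 90) → [θ0=0°, θ1=270°, θ2=90°]
2. rotate(2, 90) → [θ0=0°, θ1=270°, θ2=180°]
all 49 alternatives checked — unique.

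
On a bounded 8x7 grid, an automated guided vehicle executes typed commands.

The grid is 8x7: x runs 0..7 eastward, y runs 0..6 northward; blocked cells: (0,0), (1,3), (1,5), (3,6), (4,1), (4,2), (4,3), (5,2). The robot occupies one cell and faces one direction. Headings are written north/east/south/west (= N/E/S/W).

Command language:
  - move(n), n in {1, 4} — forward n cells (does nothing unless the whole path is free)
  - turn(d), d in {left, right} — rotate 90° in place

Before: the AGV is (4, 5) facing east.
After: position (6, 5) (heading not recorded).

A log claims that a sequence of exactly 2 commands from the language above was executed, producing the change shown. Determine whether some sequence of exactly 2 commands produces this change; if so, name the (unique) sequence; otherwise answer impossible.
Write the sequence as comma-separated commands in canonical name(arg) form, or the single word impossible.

move(1), move(1)

start: (4, 5) facing east
step 1 (move(1)): (5, 5) facing east
step 2 (move(1)): (6, 5) facing east
all 16 alternatives checked — unique.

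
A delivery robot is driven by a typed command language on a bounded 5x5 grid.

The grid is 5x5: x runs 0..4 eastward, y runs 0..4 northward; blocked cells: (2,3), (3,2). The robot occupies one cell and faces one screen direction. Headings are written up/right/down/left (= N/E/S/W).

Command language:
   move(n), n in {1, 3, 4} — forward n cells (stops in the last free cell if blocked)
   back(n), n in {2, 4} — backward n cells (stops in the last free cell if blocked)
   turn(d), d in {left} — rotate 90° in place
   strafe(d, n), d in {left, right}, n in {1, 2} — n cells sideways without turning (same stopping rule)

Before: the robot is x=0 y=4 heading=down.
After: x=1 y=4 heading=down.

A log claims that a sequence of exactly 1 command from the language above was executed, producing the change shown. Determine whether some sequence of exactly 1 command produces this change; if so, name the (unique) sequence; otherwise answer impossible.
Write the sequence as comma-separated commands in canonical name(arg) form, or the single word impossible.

strafe(left, 1)

key: still facing S — the one step turns nothing
t0: x=0 y=4 heading=down
t=1 strafe(left, 1) ⇒ x=1 y=4 heading=down
no other 1-command option fits: unique.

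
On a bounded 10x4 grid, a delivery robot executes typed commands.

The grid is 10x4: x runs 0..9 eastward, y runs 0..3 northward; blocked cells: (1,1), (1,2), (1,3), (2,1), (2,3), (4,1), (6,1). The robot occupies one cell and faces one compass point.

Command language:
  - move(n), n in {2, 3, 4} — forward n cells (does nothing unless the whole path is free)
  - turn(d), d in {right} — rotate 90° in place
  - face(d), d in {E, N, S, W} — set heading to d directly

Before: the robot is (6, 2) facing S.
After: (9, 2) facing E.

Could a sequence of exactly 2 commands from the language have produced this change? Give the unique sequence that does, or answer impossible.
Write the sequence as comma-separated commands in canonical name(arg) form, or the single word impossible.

key: cell and facing (now E) both changed — the 2 commands mix motion and turning
start: (6, 2) facing S
1. face(E) → (6, 2) facing E
2. move(3) → (9, 2) facing E
all 64 alternatives checked — unique.

face(E), move(3)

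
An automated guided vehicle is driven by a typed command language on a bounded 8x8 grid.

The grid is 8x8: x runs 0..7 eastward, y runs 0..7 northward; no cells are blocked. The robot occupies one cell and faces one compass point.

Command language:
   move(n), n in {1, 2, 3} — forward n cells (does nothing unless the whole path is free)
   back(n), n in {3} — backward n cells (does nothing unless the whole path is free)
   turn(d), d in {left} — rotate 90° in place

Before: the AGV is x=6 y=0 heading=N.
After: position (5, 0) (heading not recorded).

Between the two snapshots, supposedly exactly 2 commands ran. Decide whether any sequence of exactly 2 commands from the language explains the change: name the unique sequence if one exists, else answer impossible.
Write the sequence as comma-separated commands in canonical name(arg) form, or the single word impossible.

key: running move(1) before turn(left) would end elsewhere — order is forced
t0: x=6 y=0 heading=N
[1] after turn(left): x=6 y=0 heading=W
[2] after move(1): x=5 y=0 heading=W
no rival 2-sequence matches.

turn(left), move(1)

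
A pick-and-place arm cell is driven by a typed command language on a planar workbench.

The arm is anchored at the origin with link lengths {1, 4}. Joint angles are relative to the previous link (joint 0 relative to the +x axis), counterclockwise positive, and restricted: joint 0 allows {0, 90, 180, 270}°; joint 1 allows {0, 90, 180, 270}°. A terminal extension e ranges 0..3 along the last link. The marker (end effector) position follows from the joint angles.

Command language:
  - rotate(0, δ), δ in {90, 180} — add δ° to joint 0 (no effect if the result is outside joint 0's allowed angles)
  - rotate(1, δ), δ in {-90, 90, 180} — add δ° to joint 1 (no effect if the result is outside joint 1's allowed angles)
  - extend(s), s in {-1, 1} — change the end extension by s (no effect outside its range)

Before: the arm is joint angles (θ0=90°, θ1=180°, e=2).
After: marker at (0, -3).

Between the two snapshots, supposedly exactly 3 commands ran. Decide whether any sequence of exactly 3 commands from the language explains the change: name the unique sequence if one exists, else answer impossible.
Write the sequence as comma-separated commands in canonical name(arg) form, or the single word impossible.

from: joint angles (θ0=90°, θ1=180°, e=2)
[1] after extend(-1): joint angles (θ0=90°, θ1=180°, e=1)
[2] after extend(-1): joint angles (θ0=90°, θ1=180°, e=0)
[3] after extend(-1): joint angles (θ0=90°, θ1=180°, e=0)
uniquely the one of 343 3-step routes that fits.

extend(-1), extend(-1), extend(-1)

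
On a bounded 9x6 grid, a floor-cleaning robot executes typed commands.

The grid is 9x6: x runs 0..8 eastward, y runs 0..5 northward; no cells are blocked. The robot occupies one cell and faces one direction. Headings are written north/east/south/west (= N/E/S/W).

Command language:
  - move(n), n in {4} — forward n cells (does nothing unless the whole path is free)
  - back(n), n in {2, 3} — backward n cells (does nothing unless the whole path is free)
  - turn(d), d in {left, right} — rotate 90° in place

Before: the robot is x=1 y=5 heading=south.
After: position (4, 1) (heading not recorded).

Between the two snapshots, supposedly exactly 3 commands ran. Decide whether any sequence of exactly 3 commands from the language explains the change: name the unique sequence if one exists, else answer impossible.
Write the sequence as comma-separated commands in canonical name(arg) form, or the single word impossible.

key: running back(3) before move(4) would end elsewhere — order is forced
start: x=1 y=5 heading=south
[1] after move(4): x=1 y=1 heading=south
[2] after turn(right): x=1 y=1 heading=west
[3] after back(3): x=4 y=1 heading=west
no other 3-command option fits: unique.

move(4), turn(right), back(3)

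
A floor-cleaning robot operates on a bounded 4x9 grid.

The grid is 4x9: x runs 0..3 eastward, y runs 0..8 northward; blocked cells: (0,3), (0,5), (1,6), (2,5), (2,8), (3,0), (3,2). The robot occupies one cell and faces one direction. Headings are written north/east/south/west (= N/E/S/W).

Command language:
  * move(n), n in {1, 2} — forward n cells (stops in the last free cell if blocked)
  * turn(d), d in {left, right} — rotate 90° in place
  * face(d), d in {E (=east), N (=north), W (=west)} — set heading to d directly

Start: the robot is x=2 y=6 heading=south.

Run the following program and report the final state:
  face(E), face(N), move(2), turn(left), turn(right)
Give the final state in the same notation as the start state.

x=2 y=7 heading=north

t0: x=2 y=6 heading=south
step 1 (face(E)): x=2 y=6 heading=east
step 2 (face(N)): x=2 y=6 heading=north
step 3 (move(2)): x=2 y=7 heading=north
step 4 (turn(left)): x=2 y=7 heading=west
step 5 (turn(right)): x=2 y=7 heading=north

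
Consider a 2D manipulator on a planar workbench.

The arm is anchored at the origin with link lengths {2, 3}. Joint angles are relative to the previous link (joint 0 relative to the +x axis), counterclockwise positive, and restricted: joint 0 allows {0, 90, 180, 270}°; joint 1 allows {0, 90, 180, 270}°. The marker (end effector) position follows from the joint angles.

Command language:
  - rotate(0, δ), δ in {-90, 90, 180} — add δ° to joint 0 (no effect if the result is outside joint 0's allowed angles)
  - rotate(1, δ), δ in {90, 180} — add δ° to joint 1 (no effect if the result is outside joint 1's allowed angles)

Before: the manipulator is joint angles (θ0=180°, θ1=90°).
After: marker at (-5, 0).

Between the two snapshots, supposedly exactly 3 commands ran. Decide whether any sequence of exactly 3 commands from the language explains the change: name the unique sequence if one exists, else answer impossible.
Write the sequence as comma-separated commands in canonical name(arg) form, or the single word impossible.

rotate(1, 90), rotate(1, 90), rotate(1, 90)

t0: joint angles (θ0=180°, θ1=90°)
t=1 rotate(1, 90) ⇒ joint angles (θ0=180°, θ1=180°)
t=2 rotate(1, 90) ⇒ joint angles (θ0=180°, θ1=270°)
t=3 rotate(1, 90) ⇒ joint angles (θ0=180°, θ1=0°)
no other 3-command option fits: unique.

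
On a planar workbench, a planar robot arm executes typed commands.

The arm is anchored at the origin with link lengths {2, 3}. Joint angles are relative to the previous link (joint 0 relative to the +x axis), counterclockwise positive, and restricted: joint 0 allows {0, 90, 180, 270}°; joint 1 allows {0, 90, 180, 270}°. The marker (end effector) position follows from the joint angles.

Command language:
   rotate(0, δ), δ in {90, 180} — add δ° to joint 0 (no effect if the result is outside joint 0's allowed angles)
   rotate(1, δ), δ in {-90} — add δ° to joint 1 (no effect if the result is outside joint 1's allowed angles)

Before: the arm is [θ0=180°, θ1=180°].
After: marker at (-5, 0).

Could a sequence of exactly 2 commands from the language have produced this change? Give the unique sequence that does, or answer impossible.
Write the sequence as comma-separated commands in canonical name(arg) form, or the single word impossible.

rotate(1, -90), rotate(1, -90)

start: [θ0=180°, θ1=180°]
[1] after rotate(1, -90): [θ0=180°, θ1=90°]
[2] after rotate(1, -90): [θ0=180°, θ1=0°]
no other 2-command option fits: unique.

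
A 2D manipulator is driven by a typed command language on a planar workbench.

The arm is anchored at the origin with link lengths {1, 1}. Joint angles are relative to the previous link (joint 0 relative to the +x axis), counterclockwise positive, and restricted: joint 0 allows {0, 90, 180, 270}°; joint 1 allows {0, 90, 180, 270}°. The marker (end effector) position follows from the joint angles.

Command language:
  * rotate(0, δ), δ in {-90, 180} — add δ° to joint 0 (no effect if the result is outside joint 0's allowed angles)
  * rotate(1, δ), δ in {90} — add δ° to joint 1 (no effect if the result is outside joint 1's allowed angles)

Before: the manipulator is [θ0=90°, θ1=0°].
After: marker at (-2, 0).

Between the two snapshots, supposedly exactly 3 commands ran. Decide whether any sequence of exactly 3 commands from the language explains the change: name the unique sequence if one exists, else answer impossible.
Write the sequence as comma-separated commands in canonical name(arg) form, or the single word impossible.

rotate(0, -90), rotate(0, -90), rotate(0, -90)

start: [θ0=90°, θ1=0°]
t=1 rotate(0, -90) ⇒ [θ0=0°, θ1=0°]
t=2 rotate(0, -90) ⇒ [θ0=270°, θ1=0°]
t=3 rotate(0, -90) ⇒ [θ0=180°, θ1=0°]
no other 3-command option fits: unique.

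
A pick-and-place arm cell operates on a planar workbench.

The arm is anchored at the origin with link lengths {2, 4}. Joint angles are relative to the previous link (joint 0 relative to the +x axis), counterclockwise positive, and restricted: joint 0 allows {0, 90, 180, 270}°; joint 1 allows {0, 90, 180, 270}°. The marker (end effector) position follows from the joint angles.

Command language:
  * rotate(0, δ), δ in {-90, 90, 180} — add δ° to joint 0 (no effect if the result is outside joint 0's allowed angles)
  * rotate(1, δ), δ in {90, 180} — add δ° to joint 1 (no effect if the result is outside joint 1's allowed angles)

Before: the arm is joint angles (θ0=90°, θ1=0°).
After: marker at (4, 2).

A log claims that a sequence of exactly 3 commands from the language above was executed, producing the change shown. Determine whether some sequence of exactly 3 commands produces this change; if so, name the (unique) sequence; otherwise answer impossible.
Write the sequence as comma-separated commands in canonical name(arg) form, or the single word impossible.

rotate(1, 90), rotate(1, 90), rotate(1, 90)

start: joint angles (θ0=90°, θ1=0°)
step 1 (rotate(1, 90)): joint angles (θ0=90°, θ1=90°)
step 2 (rotate(1, 90)): joint angles (θ0=90°, θ1=180°)
step 3 (rotate(1, 90)): joint angles (θ0=90°, θ1=270°)
no other 3-command option fits: unique.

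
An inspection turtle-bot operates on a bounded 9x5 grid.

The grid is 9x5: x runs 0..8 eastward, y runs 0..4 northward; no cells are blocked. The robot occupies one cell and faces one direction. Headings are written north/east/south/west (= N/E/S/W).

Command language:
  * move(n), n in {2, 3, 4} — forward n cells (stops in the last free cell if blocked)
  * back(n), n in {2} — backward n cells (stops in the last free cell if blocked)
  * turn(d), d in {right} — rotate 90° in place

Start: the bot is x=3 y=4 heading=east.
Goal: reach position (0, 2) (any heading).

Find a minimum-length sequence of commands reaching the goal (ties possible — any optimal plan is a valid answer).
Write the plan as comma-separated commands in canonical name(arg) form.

back(2), back(2), turn(right), move(2)

begin: x=3 y=4 heading=east
[1] after back(2): x=1 y=4 heading=east
[2] after back(2): x=0 y=4 heading=east
[3] after turn(right): x=0 y=4 heading=south
[4] after move(2): x=0 y=2 heading=south
no 3-step plan works, so 4 is optimal.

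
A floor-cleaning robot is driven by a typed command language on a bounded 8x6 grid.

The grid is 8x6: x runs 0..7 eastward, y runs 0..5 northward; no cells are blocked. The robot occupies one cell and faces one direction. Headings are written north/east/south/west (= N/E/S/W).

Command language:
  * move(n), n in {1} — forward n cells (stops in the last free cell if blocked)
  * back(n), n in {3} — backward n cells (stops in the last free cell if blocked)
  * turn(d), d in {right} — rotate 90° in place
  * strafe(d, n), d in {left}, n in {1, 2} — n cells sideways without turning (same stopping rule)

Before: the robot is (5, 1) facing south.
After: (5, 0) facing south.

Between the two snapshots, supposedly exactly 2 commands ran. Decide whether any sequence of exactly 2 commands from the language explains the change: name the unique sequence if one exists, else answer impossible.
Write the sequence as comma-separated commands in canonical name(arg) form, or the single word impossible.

move(1), move(1)

key: heading stays S — no command in the sequence turns
t0: (5, 1) facing south
1. move(1) → (5, 0) facing south
2. move(1) → (5, 0) facing south
no rival 2-sequence matches.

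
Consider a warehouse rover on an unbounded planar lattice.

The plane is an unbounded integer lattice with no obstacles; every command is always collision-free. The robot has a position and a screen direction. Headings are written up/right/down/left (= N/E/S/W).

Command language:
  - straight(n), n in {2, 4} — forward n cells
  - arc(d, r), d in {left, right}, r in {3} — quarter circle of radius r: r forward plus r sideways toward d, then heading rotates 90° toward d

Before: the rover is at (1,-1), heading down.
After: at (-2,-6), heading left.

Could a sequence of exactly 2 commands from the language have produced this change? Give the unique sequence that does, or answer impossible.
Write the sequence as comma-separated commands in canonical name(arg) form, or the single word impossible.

key: position moved to (-2,-6) AND the heading swung to W — translation plus rotation needed
from: at (1,-1), heading down
[1] after straight(2): at (1,-3), heading down
[2] after arc(right, 3): at (-2,-6), heading left
uniquely the one of 16 2-step routes that fits.

straight(2), arc(right, 3)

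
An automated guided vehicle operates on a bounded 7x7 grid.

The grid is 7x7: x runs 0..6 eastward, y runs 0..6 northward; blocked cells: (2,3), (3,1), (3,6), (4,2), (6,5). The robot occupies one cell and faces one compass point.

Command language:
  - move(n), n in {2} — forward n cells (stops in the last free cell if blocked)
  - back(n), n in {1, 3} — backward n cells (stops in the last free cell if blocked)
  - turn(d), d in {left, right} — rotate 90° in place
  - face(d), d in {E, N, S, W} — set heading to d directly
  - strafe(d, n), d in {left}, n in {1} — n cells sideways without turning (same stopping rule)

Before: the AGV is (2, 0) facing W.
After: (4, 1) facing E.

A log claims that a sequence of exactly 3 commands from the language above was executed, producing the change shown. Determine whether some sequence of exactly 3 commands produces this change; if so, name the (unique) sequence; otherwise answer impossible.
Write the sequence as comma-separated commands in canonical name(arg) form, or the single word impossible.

key: cell and facing (now E) both changed — the 3 commands mix motion and turning
begin: (2, 0) facing W
1. face(E) → (2, 0) facing E
2. move(2) → (4, 0) facing E
3. strafe(left, 1) → (4, 1) facing E
all 1000 alternatives checked — unique.

face(E), move(2), strafe(left, 1)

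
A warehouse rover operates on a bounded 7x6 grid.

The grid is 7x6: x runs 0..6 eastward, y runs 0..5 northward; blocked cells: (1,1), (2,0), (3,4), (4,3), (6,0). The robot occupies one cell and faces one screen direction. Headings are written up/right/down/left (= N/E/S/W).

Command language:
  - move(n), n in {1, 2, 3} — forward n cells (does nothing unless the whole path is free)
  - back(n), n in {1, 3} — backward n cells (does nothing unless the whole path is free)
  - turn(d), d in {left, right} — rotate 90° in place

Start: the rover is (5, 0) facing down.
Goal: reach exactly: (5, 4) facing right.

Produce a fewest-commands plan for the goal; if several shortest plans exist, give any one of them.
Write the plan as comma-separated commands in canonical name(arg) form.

initial: (5, 0) facing down
1. back(1) → (5, 1) facing down
2. back(3) → (5, 4) facing down
3. turn(left) → (5, 4) facing right
shorter routes all fall short; 3 is best.

back(1), back(3), turn(left)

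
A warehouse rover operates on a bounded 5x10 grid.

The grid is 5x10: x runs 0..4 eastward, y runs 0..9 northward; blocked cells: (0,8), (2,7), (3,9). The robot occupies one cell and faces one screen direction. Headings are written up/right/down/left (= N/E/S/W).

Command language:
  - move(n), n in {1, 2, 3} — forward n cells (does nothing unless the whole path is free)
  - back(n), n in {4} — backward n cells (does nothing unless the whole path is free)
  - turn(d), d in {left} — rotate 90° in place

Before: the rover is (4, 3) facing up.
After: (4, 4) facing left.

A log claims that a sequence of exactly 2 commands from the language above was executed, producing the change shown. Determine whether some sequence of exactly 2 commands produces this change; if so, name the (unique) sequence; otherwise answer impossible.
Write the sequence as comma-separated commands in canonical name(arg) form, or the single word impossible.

key: cell and facing (now W) both changed — the 2 commands mix motion and turning
t0: (4, 3) facing up
t=1 move(1) ⇒ (4, 4) facing up
t=2 turn(left) ⇒ (4, 4) facing left
all 25 alternatives checked — unique.

move(1), turn(left)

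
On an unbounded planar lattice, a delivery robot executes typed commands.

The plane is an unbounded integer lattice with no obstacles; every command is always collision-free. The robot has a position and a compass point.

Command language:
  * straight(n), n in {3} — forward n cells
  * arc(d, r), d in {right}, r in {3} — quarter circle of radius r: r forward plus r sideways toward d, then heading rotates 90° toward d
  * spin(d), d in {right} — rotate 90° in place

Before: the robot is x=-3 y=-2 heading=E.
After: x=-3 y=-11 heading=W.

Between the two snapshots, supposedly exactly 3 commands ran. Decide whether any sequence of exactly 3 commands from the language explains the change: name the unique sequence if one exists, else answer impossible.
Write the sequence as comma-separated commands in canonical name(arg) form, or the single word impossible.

key: position moved to (-3,-11) AND the heading swung to W — translation plus rotation needed
t0: x=-3 y=-2 heading=E
step 1 (arc(right, 3)): x=0 y=-5 heading=S
step 2 (straight(3)): x=0 y=-8 heading=S
step 3 (arc(right, 3)): x=-3 y=-11 heading=W
uniquely the one of 27 3-step routes that fits.

arc(right, 3), straight(3), arc(right, 3)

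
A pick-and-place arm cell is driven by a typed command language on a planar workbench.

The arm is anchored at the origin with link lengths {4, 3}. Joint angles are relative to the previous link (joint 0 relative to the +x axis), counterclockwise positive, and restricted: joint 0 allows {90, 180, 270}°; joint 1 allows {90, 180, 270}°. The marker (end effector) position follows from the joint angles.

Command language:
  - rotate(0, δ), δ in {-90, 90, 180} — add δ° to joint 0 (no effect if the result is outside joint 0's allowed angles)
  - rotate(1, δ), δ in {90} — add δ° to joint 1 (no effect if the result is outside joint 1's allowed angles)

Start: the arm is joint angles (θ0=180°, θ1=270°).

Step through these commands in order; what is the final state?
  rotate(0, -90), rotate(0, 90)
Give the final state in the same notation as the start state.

joint angles (θ0=180°, θ1=270°)

start: joint angles (θ0=180°, θ1=270°)
1. rotate(0, -90) → joint angles (θ0=90°, θ1=270°)
2. rotate(0, 90) → joint angles (θ0=180°, θ1=270°)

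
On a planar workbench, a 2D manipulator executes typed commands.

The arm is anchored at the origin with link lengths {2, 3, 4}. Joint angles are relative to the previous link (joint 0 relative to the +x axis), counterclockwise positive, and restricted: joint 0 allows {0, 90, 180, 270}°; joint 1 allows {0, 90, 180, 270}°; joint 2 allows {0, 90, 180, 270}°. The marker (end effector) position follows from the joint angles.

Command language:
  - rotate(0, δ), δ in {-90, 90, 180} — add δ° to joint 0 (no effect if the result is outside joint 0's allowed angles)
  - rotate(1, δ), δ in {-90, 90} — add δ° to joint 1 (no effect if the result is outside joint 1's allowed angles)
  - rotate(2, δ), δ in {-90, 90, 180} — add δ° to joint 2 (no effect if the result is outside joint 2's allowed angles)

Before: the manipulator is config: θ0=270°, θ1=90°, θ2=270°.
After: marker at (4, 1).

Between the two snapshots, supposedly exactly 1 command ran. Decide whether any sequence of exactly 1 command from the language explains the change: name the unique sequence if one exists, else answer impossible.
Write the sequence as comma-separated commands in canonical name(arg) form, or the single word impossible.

rotate(1, 90)

t0: config: θ0=270°, θ1=90°, θ2=270°
step 1 (rotate(1, 90)): config: θ0=270°, θ1=180°, θ2=270°
all 8 alternatives checked — unique.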